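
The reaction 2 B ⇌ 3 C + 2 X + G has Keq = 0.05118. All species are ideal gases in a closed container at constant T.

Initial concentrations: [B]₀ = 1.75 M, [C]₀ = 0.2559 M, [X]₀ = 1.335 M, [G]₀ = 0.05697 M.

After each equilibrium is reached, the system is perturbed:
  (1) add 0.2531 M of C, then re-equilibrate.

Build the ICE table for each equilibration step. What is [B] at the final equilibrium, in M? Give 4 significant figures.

Q₀ = 5.5558e-04 vs Keq = 0.05118 ⇒ Q<K, forward
Step 1:
                   B          C          X          G
  I             1.75     0.2559      1.335    0.05697
  C          -0.2502     0.3754     0.2502     0.1251
  E              1.5     0.6313      1.585     0.1821
  solve Keq expr → x = 0.1251; check Q = 0.05118
Then add 0.2531 M of C.
Step 2:
                   B          C          X          G
  I              1.5     0.8844      1.585     0.1821
  C          0.08977    -0.1347   -0.08977   -0.04489
  E             1.59     0.7497      1.495     0.1372
  solve Keq expr → x = -0.04489; check Q = 0.05118

[B]_eq = 1.59 M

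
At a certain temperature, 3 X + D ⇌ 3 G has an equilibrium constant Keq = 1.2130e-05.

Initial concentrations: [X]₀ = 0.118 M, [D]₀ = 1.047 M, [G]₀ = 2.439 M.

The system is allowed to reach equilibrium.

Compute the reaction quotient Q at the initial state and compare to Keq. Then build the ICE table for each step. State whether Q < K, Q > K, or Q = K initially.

Q₀ = 8434 vs Keq = 1.2130e-05 ⇒ Q>K, reverse
Step 1:
                    X           D           G
  Initial       0.118       1.047       2.439
  Change        2.369      0.7897      -2.369
  Equil         2.487       1.837     0.06998
  solve Keq expr → x = -0.7897; check Q = 1.2130e-05

Q₀ = 8434; Q > K (proceeds reverse)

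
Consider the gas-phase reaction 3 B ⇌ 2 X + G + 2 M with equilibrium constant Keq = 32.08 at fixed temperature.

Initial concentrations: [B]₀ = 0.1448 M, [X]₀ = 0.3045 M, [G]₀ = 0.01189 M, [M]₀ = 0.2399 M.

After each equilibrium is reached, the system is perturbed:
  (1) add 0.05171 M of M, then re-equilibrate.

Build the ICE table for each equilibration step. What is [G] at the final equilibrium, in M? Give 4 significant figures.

Q₀ = 0.0209 vs Keq = 32.08 ⇒ Q<K, forward
Step 1:
                  B         X         G         M
  init       0.1448    0.3045   0.01189    0.2399
  Δ         -0.1163   0.07752   0.03876   0.07752
  eq        0.02853     0.382   0.05065    0.3174
  solve Keq expr → x = 0.03876; check Q = 32.08
Then add 0.05171 M of M.
Step 2:
                  B         X         G         M
  init      0.02853     0.382   0.05065    0.3691
  Δ         0.00264  -0.00176 -8.7999e-04  -0.00176
  eq        0.03117    0.3803   0.04977    0.3674
  solve Keq expr → x = -8.7999e-04; check Q = 32.08

[G]_eq = 0.04977 M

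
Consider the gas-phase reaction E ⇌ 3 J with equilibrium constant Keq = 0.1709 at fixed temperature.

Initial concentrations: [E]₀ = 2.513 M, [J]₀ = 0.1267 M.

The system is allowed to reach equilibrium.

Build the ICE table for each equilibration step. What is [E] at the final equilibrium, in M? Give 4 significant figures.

Q₀ = 8.0935e-04 vs Keq = 0.1709 ⇒ Q<K, forward
Step 1:
                    E           J
  init          2.513      0.1267
  Δ           -0.2023       0.607
  eq            2.311      0.7337
  solve Keq expr → x = 0.2023; check Q = 0.1709

[E]_eq = 2.311 M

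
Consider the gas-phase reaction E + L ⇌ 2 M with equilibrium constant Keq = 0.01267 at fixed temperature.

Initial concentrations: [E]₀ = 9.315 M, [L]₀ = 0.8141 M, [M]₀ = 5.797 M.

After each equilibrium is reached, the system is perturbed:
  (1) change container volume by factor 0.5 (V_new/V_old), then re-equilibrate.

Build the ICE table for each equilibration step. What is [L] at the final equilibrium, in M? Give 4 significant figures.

Q₀ = 4.431 vs Keq = 0.01267 ⇒ Q>K, reverse
Step 1:
                   E          L          M
  init         9.315     0.8141      5.797
  Δ            2.543      2.543     -5.087
  eq           11.86      3.357     0.7102
  solve Keq expr → x = -2.543; check Q = 0.01267
Then change container volume by factor 0.5 (V_new/V_old).
Step 2:
                   E          L          M
  init         23.72      6.715       1.42
  Δ                0          0          0
  eq           23.72      6.715       1.42
  solve Keq expr → x = 0; check Q = 0.01267

[L]_eq = 6.715 M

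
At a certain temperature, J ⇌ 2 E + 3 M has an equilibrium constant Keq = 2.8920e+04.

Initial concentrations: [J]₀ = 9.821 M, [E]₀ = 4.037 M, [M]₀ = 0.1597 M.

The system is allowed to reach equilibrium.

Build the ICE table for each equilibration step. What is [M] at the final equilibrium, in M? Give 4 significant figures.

[M]_eq = 11.14 M

Q₀ = 0.006759 vs Keq = 2.8920e+04 ⇒ Q<K, forward
Step 1:
                   J          E          M
  init         9.821      4.037     0.1597
  Δ           -3.659      7.319      10.98
  eq           6.162      11.36      11.14
  solve Keq expr → x = 3.659; check Q = 2.8920e+04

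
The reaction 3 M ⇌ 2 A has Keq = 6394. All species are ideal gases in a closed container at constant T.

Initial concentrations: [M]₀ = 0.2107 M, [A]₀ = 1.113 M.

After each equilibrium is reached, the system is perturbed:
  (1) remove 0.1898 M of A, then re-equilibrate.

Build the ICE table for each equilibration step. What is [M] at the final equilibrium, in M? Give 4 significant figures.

Q₀ = 132.4 vs Keq = 6394 ⇒ Q<K, forward
Step 1:
                   M          A
  Initial     0.2107      1.113
  Change     -0.1494    0.09962
  Equil      0.06127      1.213
  solve Keq expr → x = 0.04981; check Q = 6394
Then remove 0.1898 M of A.
Step 2:
                   M          A
  Initial    0.06127      1.023
  Change    -0.00642    0.00428
  Equil      0.05485      1.027
  solve Keq expr → x = 0.00214; check Q = 6394

[M]_eq = 0.05485 M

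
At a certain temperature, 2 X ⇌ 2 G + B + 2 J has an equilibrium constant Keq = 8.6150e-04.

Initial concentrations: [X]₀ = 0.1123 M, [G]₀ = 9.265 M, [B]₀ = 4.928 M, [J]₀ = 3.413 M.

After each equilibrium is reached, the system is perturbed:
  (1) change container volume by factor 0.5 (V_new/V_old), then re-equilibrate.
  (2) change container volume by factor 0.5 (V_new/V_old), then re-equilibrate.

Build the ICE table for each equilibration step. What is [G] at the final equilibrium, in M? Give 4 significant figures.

Q₀ = 3.9073e+05 vs Keq = 8.6150e-04 ⇒ Q>K, reverse
Step 1:
                  X         G         B         J
  init       0.1123     9.265     4.928     3.413
  Δ           3.403    -3.403    -1.702    -3.403
  eq          3.516     5.862     3.226    0.0098
  solve Keq expr → x = -1.702; check Q = 8.6150e-04
Then change container volume by factor 0.5 (V_new/V_old).
Step 2:
                  X         G         B         J
  init        7.031     11.72     6.453    0.0196
  Δ         0.01265  -0.01265 -0.006323  -0.01265
  eq          7.044     11.71     6.446  0.006953
  solve Keq expr → x = -0.006323; check Q = 8.6150e-04
Then change container volume by factor 0.5 (V_new/V_old).
Step 3:
                  X         G         B         J
  init        14.09     23.42     12.89   0.01391
  Δ        0.008984 -0.008984 -0.004492 -0.008984
  eq           14.1     23.41     12.89  0.004922
  solve Keq expr → x = -0.004492; check Q = 8.6150e-04

[G]_eq = 23.41 M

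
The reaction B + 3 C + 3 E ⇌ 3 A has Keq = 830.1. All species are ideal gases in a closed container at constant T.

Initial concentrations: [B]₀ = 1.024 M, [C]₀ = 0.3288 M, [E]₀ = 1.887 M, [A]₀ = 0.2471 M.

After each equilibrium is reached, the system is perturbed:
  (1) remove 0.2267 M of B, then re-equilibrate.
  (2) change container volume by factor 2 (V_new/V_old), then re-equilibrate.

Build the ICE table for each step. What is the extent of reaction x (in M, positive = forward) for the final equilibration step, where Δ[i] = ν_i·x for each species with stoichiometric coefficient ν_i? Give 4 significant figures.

x = -0.00808 M

Q₀ = 0.06169 vs Keq = 830.1 ⇒ Q<K, forward
Step 1:
                   B          C          E          A
  Initial      1.024     0.3288      1.887     0.2471
  Change    -0.09731    -0.2919    -0.2919     0.2919
  Equil       0.9267    0.03688      1.595      0.539
  solve Keq expr → x = 0.09731; check Q = 830.1
Then remove 0.2267 M of B.
Step 2:
                   B          C          E          A
  Initial        0.7    0.03688      1.595      0.539
  Change    0.001089   0.003267   0.003267  -0.003267
  Equil       0.7011    0.04015      1.598     0.5358
  solve Keq expr → x = -0.001089; check Q = 830.1
Then change container volume by factor 2 (V_new/V_old).
Step 3:
                   B          C          E          A
  Initial     0.3505    0.02007     0.7992     0.2679
  Change     0.00808    0.02424    0.02424   -0.02424
  Equil       0.3586    0.04431     0.8234     0.2436
  solve Keq expr → x = -0.00808; check Q = 830.1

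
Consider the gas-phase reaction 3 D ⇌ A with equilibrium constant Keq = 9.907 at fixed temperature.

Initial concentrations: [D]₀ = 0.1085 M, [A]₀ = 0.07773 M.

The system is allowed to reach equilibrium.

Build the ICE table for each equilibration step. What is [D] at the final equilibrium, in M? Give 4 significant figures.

[D]_eq = 0.177 M

Q₀ = 60.86 vs Keq = 9.907 ⇒ Q>K, reverse
Step 1:
                  D         A
  init       0.1085   0.07773
  Δ         0.06847  -0.02282
  eq          0.177   0.05491
  solve Keq expr → x = -0.02282; check Q = 9.907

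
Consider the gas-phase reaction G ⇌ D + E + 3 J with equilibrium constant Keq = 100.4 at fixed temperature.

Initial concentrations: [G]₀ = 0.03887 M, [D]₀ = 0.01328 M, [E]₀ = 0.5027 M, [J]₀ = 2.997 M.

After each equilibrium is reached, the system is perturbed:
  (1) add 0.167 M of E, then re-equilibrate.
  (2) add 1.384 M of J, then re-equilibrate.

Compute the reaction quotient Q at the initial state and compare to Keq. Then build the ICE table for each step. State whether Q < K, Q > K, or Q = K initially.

Q₀ = 4.623; Q < K (proceeds forward)

Q₀ = 4.623 vs Keq = 100.4 ⇒ Q<K, forward
Step 1:
                  G         D         E         J
  Initial   0.03887   0.01328    0.5027     2.997
  Change   -0.03178   0.03178   0.03178   0.09533
  Equil    0.007093   0.04506    0.5345     3.092
  solve Keq expr → x = 0.03178; check Q = 100.4
Then add 0.167 M of E.
Step 2:
                  G         D         E         J
  Initial  0.007093   0.04506    0.7015     3.092
  Change    0.00178  -0.00178  -0.00178 -0.005339
  Equil    0.008872   0.04328    0.6997     3.087
  solve Keq expr → x = -0.00178; check Q = 100.4
Then add 1.384 M of J.
Step 3:
                  G         D         E         J
  Initial  0.008872   0.04328    0.6997     4.471
  Change    0.01069  -0.01069  -0.01069  -0.03207
  Equil     0.01956   0.03259     0.689     4.439
  solve Keq expr → x = -0.01069; check Q = 100.4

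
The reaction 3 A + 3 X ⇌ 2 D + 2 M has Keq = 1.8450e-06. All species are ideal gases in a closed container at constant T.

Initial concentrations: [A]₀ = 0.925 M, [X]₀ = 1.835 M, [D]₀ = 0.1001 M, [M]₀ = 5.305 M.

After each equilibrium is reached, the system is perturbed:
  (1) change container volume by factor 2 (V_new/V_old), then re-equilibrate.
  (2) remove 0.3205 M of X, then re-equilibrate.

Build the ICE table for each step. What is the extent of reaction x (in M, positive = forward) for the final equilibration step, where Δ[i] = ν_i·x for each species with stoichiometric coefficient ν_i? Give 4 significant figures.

Q₀ = 0.05766 vs Keq = 1.8450e-06 ⇒ Q>K, reverse
Step 1:
                  A         X         D         M
  I           0.925     1.835    0.1001     5.305
  C          0.1489    0.1489  -0.09929  -0.09929
  E           1.074     1.984 8.1147e-04     5.206
  solve Keq expr → x = -0.04964; check Q = 1.8450e-06
Then change container volume by factor 2 (V_new/V_old).
Step 2:
                  A         X         D         M
  I           0.537     0.992 4.0574e-04     2.603
  C       3.0388e-04 3.0388e-04 -2.0259e-04 -2.0259e-04
  E          0.5373    0.9923 2.0315e-04     2.603
  solve Keq expr → x = -1.0129e-04; check Q = 1.8450e-06
Then remove 0.3205 M of X.
Step 3:
                  A         X         D         M
  I          0.5373    0.6718 2.0315e-04     2.603
  C       1.3486e-04 1.3486e-04 -8.9907e-05 -8.9907e-05
  E          0.5374    0.6719 1.1324e-04     2.603
  solve Keq expr → x = -4.4953e-05; check Q = 1.8450e-06

x = -4.4953e-05 M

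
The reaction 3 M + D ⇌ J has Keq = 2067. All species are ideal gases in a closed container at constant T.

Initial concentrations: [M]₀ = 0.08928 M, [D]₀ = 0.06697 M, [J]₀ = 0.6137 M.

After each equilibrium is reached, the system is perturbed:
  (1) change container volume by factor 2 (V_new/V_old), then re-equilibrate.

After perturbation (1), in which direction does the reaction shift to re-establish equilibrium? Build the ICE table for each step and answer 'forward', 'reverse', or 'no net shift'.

Q₀ = 1.2877e+04 vs Keq = 2067 ⇒ Q>K, reverse
Step 1:
                  M         D         J
  Initial   0.08928   0.06697    0.6137
  Change     0.0597    0.0199   -0.0199
  Equil       0.149   0.08687    0.5938
  solve Keq expr → x = -0.0199; check Q = 2067
Then change container volume by factor 2 (V_new/V_old).
Step 2:
                  M         D         J
  Initial   0.07449   0.04344    0.2969
  Change    0.05516   0.01839  -0.01839
  Equil      0.1297   0.06182    0.2785
  solve Keq expr → x = -0.01839; check Q = 2067

Direction: reverse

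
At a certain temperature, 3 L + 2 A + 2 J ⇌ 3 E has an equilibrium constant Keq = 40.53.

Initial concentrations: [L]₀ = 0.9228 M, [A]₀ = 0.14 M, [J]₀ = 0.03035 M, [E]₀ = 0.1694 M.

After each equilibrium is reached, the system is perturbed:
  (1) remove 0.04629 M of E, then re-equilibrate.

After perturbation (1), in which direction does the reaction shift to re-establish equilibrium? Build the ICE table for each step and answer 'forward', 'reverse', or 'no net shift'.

Q₀ = 342.6 vs Keq = 40.53 ⇒ Q>K, reverse
Step 1:
                   L          A          J          E
  Initial     0.9228       0.14    0.03035     0.1694
  Change     0.03295    0.02197    0.02197   -0.03295
  Equil       0.9557      0.162    0.05232     0.1365
  solve Keq expr → x = -0.01098; check Q = 40.53
Then remove 0.04629 M of E.
Step 2:
                   L          A          J          E
  Initial     0.9557      0.162    0.05232    0.09016
  Change    -0.01752   -0.01168   -0.01168    0.01752
  Equil       0.9382     0.1503    0.04064     0.1077
  solve Keq expr → x = 0.005839; check Q = 40.53

Direction: forward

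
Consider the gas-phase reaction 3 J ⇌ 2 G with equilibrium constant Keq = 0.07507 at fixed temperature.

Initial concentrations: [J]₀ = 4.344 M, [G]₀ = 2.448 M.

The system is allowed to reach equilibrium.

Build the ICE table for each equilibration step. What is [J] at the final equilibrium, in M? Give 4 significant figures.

[J]_eq = 4.323 M

Q₀ = 0.07311 vs Keq = 0.07507 ⇒ Q<K, forward
Step 1:
                   J          G
  init         4.344      2.448
  Δ         -0.02146    0.01431
  eq           4.323      2.462
  solve Keq expr → x = 0.007153; check Q = 0.07507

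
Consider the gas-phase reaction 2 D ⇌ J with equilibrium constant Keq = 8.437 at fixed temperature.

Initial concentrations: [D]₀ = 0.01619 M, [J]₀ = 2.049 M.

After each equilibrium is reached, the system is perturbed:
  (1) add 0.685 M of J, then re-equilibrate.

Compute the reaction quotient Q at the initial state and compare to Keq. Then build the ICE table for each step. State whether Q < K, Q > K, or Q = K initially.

Q₀ = 7817; Q > K (proceeds reverse)

Q₀ = 7817 vs Keq = 8.437 ⇒ Q>K, reverse
Step 1:
                   D          J
  Initial    0.01619      2.049
  Change      0.4488    -0.2244
  Equil        0.465      1.825
  solve Keq expr → x = -0.2244; check Q = 8.437
Then add 0.685 M of J.
Step 2:
                   D          J
  Initial      0.465       2.51
  Change      0.0762    -0.0381
  Equil       0.5412      2.471
  solve Keq expr → x = -0.0381; check Q = 8.437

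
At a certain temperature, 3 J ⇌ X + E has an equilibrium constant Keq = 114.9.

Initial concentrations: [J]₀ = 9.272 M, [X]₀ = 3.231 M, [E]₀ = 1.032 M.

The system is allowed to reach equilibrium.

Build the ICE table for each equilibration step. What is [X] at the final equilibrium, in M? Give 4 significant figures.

Q₀ = 0.004183 vs Keq = 114.9 ⇒ Q<K, forward
Step 1:
                    J           X           E
  I             9.272       3.231       1.032
  C            -8.678       2.893       2.893
  E            0.5936       6.124       3.925
  solve Keq expr → x = 2.893; check Q = 114.9

[X]_eq = 6.124 M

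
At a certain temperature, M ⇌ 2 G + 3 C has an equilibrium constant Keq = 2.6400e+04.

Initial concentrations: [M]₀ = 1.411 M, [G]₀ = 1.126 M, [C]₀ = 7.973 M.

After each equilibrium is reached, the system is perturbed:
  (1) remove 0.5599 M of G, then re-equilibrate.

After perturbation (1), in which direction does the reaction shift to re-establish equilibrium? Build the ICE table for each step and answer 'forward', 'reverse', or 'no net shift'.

Direction: forward

Q₀ = 455.4 vs Keq = 2.6400e+04 ⇒ Q<K, forward
Step 1:
                    M           G           C
  I             1.411       1.126       7.973
  C           -0.9609       1.922       2.883
  E            0.4501       3.048       10.86
  solve Keq expr → x = 0.9609; check Q = 2.6400e+04
Then remove 0.5599 M of G.
Step 2:
                    M           G           C
  I            0.4501       2.488       10.86
  C          -0.08398       0.168      0.2519
  E            0.3661       2.656       11.11
  solve Keq expr → x = 0.08398; check Q = 2.6400e+04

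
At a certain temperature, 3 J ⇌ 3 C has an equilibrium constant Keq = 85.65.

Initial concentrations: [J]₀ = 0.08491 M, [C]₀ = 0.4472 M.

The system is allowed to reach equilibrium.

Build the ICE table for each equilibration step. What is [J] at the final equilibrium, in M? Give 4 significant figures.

[J]_eq = 0.09839 M

Q₀ = 146.1 vs Keq = 85.65 ⇒ Q>K, reverse
Step 1:
                  J         C
  init      0.08491    0.4472
  Δ         0.01348  -0.01348
  eq        0.09839    0.4337
  solve Keq expr → x = -0.004494; check Q = 85.65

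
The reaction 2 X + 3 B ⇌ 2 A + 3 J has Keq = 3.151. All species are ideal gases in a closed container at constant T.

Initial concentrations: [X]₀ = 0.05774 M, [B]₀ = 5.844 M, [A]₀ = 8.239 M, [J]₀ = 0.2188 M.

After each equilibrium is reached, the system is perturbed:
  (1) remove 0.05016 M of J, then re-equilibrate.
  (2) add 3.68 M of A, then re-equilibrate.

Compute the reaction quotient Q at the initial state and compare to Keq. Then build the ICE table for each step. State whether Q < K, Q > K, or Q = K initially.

Q₀ = 1.069 vs Keq = 3.151 ⇒ Q<K, forward
Step 1:
                   X          B          A          J
  I          0.05774      5.844      8.239     0.2188
  C         -0.01752   -0.02628    0.01752    0.02628
  E          0.04022      5.818      8.257     0.2451
  solve Keq expr → x = 0.008761; check Q = 3.151
Then remove 0.05016 M of J.
Step 2:
                   X          B          A          J
  I          0.04022      5.818      8.257     0.1949
  C        -0.008656   -0.01298   0.008656    0.01298
  E          0.03156      5.805      8.265     0.2079
  solve Keq expr → x = 0.004328; check Q = 3.151
Then add 3.68 M of A.
Step 3:
                   X          B          A          J
  I          0.03156      5.805      11.95     0.2079
  C          0.00934    0.01401   -0.00934   -0.01401
  E           0.0409      5.819      11.94     0.1939
  solve Keq expr → x = -0.00467; check Q = 3.151

Q₀ = 1.069; Q < K (proceeds forward)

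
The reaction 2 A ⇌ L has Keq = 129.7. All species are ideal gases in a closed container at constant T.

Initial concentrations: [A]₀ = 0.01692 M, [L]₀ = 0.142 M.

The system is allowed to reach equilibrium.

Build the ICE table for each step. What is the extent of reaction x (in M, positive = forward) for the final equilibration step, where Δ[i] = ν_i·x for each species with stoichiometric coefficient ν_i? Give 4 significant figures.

Q₀ = 496 vs Keq = 129.7 ⇒ Q>K, reverse
Step 1:
                   A          L
  I          0.01692      0.142
  C          0.01527  -0.007633
  E          0.03219     0.1344
  solve Keq expr → x = -0.007633; check Q = 129.7

x = -0.007633 M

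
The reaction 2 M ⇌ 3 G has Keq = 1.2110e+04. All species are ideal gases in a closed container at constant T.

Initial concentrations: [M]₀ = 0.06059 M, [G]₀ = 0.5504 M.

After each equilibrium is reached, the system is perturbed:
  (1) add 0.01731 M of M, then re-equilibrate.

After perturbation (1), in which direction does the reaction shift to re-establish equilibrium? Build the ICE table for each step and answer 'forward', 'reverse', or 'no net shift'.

Direction: forward

Q₀ = 45.42 vs Keq = 1.2110e+04 ⇒ Q<K, forward
Step 1:
                  M         G
  Initial   0.06059    0.5504
  Change     -0.056     0.084
  Equil    0.004592    0.6344
  solve Keq expr → x = 0.028; check Q = 1.2110e+04
Then add 0.01731 M of M.
Step 2:
                  M         G
  Initial    0.0219    0.6344
  Change   -0.01703   0.02554
  Equil    0.004872    0.6599
  solve Keq expr → x = 0.008515; check Q = 1.2110e+04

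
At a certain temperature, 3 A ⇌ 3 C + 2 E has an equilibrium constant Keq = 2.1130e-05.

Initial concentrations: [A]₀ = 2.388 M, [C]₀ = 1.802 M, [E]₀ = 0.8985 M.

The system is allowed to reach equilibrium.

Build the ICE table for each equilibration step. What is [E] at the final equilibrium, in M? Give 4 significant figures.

[E]_eq = 0.07448 M

Q₀ = 0.3469 vs Keq = 2.1130e-05 ⇒ Q>K, reverse
Step 1:
                  A         C         E
  I           2.388     1.802    0.8985
  C           1.236    -1.236    -0.824
  E           3.624     0.566   0.07448
  solve Keq expr → x = -0.412; check Q = 2.1130e-05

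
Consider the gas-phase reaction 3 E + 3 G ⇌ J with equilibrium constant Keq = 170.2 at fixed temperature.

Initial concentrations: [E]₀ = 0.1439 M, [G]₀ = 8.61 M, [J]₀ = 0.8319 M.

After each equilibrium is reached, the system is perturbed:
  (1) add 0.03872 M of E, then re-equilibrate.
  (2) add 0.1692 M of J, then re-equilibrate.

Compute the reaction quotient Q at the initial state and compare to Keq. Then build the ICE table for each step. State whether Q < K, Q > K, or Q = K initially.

Q₀ = 0.4374 vs Keq = 170.2 ⇒ Q<K, forward
Step 1:
                    E           G           J
  init         0.1439        8.61      0.8319
  Δ           -0.1236     -0.1236     0.04119
  eq          0.02032       8.486      0.8731
  solve Keq expr → x = 0.04119; check Q = 170.2
Then add 0.03872 M of E.
Step 2:
                    E           G           J
  init        0.05904       8.486      0.8731
  Δ          -0.03853    -0.03853     0.01284
  eq          0.02051       8.448      0.8859
  solve Keq expr → x = 0.01284; check Q = 170.2
Then add 0.1692 M of J.
Step 3:
                    E           G           J
  init        0.02051       8.448       1.055
  Δ          0.001225    0.001225 -4.0825e-04
  eq          0.02174       8.449       1.055
  solve Keq expr → x = -4.0825e-04; check Q = 170.2

Q₀ = 0.4374; Q < K (proceeds forward)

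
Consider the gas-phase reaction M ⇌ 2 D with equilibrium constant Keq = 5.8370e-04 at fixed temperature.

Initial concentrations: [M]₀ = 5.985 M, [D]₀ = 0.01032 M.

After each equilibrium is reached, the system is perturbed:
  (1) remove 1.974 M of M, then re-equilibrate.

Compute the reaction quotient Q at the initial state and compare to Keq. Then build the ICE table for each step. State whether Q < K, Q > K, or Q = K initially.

Q₀ = 1.7795e-05 vs Keq = 5.8370e-04 ⇒ Q<K, forward
Step 1:
                   M          D
  I            5.985    0.01032
  C         -0.02433    0.04867
  E            5.961    0.05899
  solve Keq expr → x = 0.02433; check Q = 5.8370e-04
Then remove 1.974 M of M.
Step 2:
                   M          D
  I            3.987    0.05899
  C         0.005357   -0.01071
  E            3.992    0.04827
  solve Keq expr → x = -0.005357; check Q = 5.8370e-04

Q₀ = 1.7795e-05; Q < K (proceeds forward)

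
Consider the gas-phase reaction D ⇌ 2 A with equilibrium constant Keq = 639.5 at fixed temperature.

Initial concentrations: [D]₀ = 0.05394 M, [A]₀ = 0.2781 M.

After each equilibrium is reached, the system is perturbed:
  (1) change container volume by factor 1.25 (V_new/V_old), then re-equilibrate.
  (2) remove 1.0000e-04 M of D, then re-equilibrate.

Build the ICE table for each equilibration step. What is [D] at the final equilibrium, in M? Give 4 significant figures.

[D]_eq = 1.4862e-04 M

Q₀ = 1.434 vs Keq = 639.5 ⇒ Q<K, forward
Step 1:
                  D         A
  Initial   0.05394    0.2781
  Change   -0.05371    0.1074
  Equil   2.3240e-04    0.3855
  solve Keq expr → x = 0.05371; check Q = 639.5
Then change container volume by factor 1.25 (V_new/V_old).
Step 2:
                  D         A
  Initial 1.8592e-04    0.3084
  Change  -3.7113e-05 7.4226e-05
  Equil   1.4881e-04    0.3085
  solve Keq expr → x = 3.7113e-05; check Q = 639.5
Then remove 1.0000e-04 M of D.
Step 3:
                  D         A
  Initial 4.8810e-05    0.3085
  Change  9.9807e-05 -1.9961e-04
  Equil   1.4862e-04    0.3083
  solve Keq expr → x = -9.9807e-05; check Q = 639.5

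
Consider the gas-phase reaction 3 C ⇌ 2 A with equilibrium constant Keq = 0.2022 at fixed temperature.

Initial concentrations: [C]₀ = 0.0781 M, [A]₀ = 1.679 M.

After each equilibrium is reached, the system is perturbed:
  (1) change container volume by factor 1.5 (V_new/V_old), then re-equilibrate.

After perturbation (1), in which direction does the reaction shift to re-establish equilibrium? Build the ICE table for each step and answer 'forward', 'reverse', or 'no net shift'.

Q₀ = 5918 vs Keq = 0.2022 ⇒ Q>K, reverse
Step 1:
                    C           A
  I            0.0781       1.679
  C             1.358     -0.9052
  E             1.436      0.7738
  solve Keq expr → x = -0.4526; check Q = 0.2022
Then change container volume by factor 1.5 (V_new/V_old).
Step 2:
                    C           A
  I            0.9573      0.5158
  C           0.07071    -0.04714
  E             1.028      0.4687
  solve Keq expr → x = -0.02357; check Q = 0.2022

Direction: reverse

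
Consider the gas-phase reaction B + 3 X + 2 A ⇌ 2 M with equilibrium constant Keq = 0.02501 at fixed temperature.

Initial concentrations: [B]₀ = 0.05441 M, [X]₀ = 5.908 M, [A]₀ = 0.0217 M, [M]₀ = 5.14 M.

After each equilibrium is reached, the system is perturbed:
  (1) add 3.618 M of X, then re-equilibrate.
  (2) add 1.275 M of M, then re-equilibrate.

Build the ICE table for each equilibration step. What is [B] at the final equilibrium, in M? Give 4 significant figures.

[B]_eq = 0.6136 M

Q₀ = 5000 vs Keq = 0.02501 ⇒ Q>K, reverse
Step 1:
                  B         X         A         M
  Initial   0.05441     5.908    0.0217      5.14
  Change     0.6481     1.944     1.296    -1.296
  Equil      0.7025     7.852     1.318     3.844
  solve Keq expr → x = -0.6481; check Q = 0.02501
Then add 3.618 M of X.
Step 2:
                  B         X         A         M
  Initial    0.7025     11.47     1.318     3.844
  Change    -0.1644   -0.4933   -0.3289    0.3289
  Equil      0.5381     10.98     0.989     4.173
  solve Keq expr → x = 0.1644; check Q = 0.02501
Then add 1.275 M of M.
Step 3:
                  B         X         A         M
  Initial    0.5381     10.98     0.989     5.448
  Change    0.07554    0.2266    0.1511   -0.1511
  Equil      0.6136      11.2      1.14     5.297
  solve Keq expr → x = -0.07554; check Q = 0.02501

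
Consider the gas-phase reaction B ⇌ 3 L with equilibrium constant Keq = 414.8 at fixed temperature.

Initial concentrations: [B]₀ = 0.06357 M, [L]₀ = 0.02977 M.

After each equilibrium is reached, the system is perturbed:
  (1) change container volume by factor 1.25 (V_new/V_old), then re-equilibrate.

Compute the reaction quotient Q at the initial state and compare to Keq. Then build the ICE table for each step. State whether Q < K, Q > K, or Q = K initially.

Q₀ = 4.1503e-04; Q < K (proceeds forward)

Q₀ = 4.1503e-04 vs Keq = 414.8 ⇒ Q<K, forward
Step 1:
                    B           L
  init        0.06357     0.02977
  Δ          -0.06354      0.1906
  eq       2.5811e-05      0.2204
  solve Keq expr → x = 0.06354; check Q = 414.8
Then change container volume by factor 1.25 (V_new/V_old).
Step 2:
                    B           L
  init     2.0649e-05      0.1763
  Δ       -7.4287e-06  2.2286e-05
  eq       1.3220e-05      0.1763
  solve Keq expr → x = 7.4287e-06; check Q = 414.8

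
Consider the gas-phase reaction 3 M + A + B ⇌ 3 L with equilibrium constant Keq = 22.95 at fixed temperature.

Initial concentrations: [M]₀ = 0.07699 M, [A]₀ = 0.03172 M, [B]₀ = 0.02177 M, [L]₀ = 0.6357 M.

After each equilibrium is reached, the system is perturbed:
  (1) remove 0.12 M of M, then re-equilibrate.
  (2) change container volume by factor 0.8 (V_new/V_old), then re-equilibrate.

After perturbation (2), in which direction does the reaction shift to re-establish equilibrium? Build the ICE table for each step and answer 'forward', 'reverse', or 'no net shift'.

Direction: forward

Q₀ = 8.1520e+05 vs Keq = 22.95 ⇒ Q>K, reverse
Step 1:
                    M           A           B           L
  init        0.07699     0.03172     0.02177      0.6357
  Δ            0.3295      0.1098      0.1098     -0.3295
  eq           0.4065      0.1415      0.1316      0.3062
  solve Keq expr → x = -0.1098; check Q = 22.95
Then remove 0.12 M of M.
Step 2:
                    M           A           B           L
  init         0.2865      0.1415      0.1316      0.3062
  Δ           0.04205     0.01402     0.01402    -0.04205
  eq           0.3285      0.1556      0.1456      0.2642
  solve Keq expr → x = -0.01402; check Q = 22.95
Then change container volume by factor 0.8 (V_new/V_old).
Step 3:
                    M           A           B           L
  init         0.4107      0.1945       0.182      0.3302
  Δ           -0.0224   -0.007468   -0.007468      0.0224
  eq           0.3883       0.187      0.1746      0.3526
  solve Keq expr → x = 0.007468; check Q = 22.95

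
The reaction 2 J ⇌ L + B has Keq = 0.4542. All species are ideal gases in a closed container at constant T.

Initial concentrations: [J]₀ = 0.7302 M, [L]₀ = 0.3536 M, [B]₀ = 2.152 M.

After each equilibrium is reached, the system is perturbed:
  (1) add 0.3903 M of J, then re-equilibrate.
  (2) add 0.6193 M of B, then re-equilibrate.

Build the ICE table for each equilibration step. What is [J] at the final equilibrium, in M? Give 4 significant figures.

Q₀ = 1.427 vs Keq = 0.4542 ⇒ Q>K, reverse
Step 1:
                    J           L           B
  Initial      0.7302      0.3536       2.152
  Change       0.2634     -0.1317     -0.1317
  Equil        0.9936      0.2219        2.02
  solve Keq expr → x = -0.1317; check Q = 0.4542
Then add 0.3903 M of J.
Step 2:
                    J           L           B
  Initial       1.384      0.2219        2.02
  Change        -0.18        0.09        0.09
  Equil         1.204      0.3119        2.11
  solve Keq expr → x = 0.09; check Q = 0.4542
Then add 0.6193 M of B.
Step 3:
                    J           L           B
  Initial       1.204      0.3119        2.73
  Change      0.07347    -0.03673    -0.03673
  Equil         1.277      0.2752       2.693
  solve Keq expr → x = -0.03673; check Q = 0.4542

[J]_eq = 1.277 M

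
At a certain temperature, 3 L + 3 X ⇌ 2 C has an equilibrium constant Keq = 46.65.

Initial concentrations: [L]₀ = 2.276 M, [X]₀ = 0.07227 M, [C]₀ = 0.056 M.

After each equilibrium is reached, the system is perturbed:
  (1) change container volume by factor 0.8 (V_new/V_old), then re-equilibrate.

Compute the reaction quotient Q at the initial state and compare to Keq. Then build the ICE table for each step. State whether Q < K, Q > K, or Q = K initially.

Q₀ = 0.7047 vs Keq = 46.65 ⇒ Q<K, forward
Step 1:
                   L          X          C
  Initial      2.276    0.07227      0.056
  Change    -0.04765   -0.04765    0.03177
  Equil        2.228    0.02462    0.08777
  solve Keq expr → x = 0.01588; check Q = 46.65
Then change container volume by factor 0.8 (V_new/V_old).
Step 2:
                   L          X          C
  Initial      2.785    0.03077     0.1097
  Change   -0.007197  -0.007197   0.004798
  Equil        2.778    0.02358     0.1145
  solve Keq expr → x = 0.002399; check Q = 46.65

Q₀ = 0.7047; Q < K (proceeds forward)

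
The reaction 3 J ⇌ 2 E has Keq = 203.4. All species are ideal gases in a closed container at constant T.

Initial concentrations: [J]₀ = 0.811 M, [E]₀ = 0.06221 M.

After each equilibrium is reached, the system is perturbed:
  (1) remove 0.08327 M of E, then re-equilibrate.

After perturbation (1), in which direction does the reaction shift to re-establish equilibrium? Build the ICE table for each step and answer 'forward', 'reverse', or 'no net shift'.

Q₀ = 0.007255 vs Keq = 203.4 ⇒ Q<K, forward
Step 1:
                  J         E
  Initial     0.811   0.06221
  Change    -0.6998    0.4665
  Equil      0.1112    0.5288
  solve Keq expr → x = 0.2333; check Q = 203.4
Then remove 0.08327 M of E.
Step 2:
                  J         E
  Initial    0.1112    0.4455
  Change   -0.01093  0.007284
  Equil      0.1003    0.4528
  solve Keq expr → x = 0.003642; check Q = 203.4

Direction: forward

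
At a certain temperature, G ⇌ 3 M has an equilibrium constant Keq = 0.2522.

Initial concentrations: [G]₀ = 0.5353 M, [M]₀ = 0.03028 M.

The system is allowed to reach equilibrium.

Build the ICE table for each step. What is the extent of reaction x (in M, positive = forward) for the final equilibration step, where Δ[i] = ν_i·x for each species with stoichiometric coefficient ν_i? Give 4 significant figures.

x = 0.144 M

Q₀ = 5.1865e-05 vs Keq = 0.2522 ⇒ Q<K, forward
Step 1:
                    G           M
  I            0.5353     0.03028
  C            -0.144      0.4319
  E            0.3913      0.4621
  solve Keq expr → x = 0.144; check Q = 0.2522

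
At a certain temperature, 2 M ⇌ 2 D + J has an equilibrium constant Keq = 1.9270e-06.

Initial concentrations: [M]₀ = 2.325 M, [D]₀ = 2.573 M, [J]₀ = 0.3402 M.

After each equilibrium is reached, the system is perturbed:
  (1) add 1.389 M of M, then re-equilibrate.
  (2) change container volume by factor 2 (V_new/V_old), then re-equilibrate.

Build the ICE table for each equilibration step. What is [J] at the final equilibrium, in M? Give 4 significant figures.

[J]_eq = 1.0388e-05 M

Q₀ = 0.4166 vs Keq = 1.9270e-06 ⇒ Q>K, reverse
Step 1:
                    M           D           J
  Initial       2.325       2.573      0.3402
  Change       0.6804     -0.6804     -0.3402
  Equil         3.005       1.893  4.8592e-06
  solve Keq expr → x = -0.3402; check Q = 1.9270e-06
Then add 1.389 M of M.
Step 2:
                    M           D           J
  Initial       4.394       1.893  4.8592e-06
  Change  -1.1059e-05  1.1059e-05  5.5293e-06
  Equil         4.394       1.893  1.0388e-05
  solve Keq expr → x = 5.5293e-06; check Q = 1.9270e-06
Then change container volume by factor 2 (V_new/V_old).
Step 3:
                    M           D           J
  Initial       2.197      0.9463  5.1942e-06
  Change  -1.0388e-05  1.0388e-05  5.1939e-06
  Equil         2.197      0.9463  1.0388e-05
  solve Keq expr → x = 5.1939e-06; check Q = 1.9270e-06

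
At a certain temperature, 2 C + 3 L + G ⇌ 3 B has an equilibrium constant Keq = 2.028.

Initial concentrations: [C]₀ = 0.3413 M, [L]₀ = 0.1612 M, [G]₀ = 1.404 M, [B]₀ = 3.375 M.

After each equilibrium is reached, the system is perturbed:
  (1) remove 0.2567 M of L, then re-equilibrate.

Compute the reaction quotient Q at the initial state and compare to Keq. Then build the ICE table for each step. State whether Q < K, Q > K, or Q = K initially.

Q₀ = 5.6116e+04 vs Keq = 2.028 ⇒ Q>K, reverse
Step 1:
                  C         L         G         B
  I          0.3413    0.1612     1.404     3.375
  C          0.7791     1.169    0.3896    -1.169
  E            1.12      1.33     1.794     2.206
  solve Keq expr → x = -0.3896; check Q = 2.028
Then remove 0.2567 M of L.
Step 2:
                  C         L         G         B
  I            1.12     1.073     1.794     2.206
  C          0.0797    0.1195   0.03985   -0.1195
  E             1.2     1.193     1.833     2.087
  solve Keq expr → x = -0.03985; check Q = 2.028

Q₀ = 5.6116e+04; Q > K (proceeds reverse)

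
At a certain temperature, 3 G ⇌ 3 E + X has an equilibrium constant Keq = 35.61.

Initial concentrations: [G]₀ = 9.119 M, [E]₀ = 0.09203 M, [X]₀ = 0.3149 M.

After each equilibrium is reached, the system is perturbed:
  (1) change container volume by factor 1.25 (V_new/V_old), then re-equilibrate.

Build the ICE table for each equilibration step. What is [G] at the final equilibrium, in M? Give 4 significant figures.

[G]_eq = 2.041 M

Q₀ = 3.2368e-07 vs Keq = 35.61 ⇒ Q<K, forward
Step 1:
                   G          E          X
  init         9.119    0.09203     0.3149
  Δ           -6.439      6.439      2.146
  eq            2.68      6.531      2.461
  solve Keq expr → x = 2.146; check Q = 35.61
Then change container volume by factor 1.25 (V_new/V_old).
Step 2:
                   G          E          X
  init         2.144      5.225      1.969
  Δ          -0.1028     0.1028    0.03427
  eq           2.041      5.328      2.003
  solve Keq expr → x = 0.03427; check Q = 35.61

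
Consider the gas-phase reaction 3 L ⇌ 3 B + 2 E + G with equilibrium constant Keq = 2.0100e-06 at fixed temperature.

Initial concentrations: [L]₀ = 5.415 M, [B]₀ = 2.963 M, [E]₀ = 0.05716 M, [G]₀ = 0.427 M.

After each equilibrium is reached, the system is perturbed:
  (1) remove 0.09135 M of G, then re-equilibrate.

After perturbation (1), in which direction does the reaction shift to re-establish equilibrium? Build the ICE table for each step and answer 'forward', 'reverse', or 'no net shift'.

Direction: forward

Q₀ = 2.2857e-04 vs Keq = 2.0100e-06 ⇒ Q>K, reverse
Step 1:
                  L         B         E         G
  init        5.415     2.963   0.05716     0.427
  Δ         0.07693  -0.07693  -0.05129  -0.02564
  eq          5.492     2.886  0.005874    0.4014
  solve Keq expr → x = -0.02564; check Q = 2.0100e-06
Then remove 0.09135 M of G.
Step 2:
                  L         B         E         G
  init        5.492     2.886  0.005874      0.31
  Δ       -0.001199  0.001199 7.9905e-04 3.9952e-04
  eq          5.491     2.887  0.006673    0.3104
  solve Keq expr → x = 3.9952e-04; check Q = 2.0100e-06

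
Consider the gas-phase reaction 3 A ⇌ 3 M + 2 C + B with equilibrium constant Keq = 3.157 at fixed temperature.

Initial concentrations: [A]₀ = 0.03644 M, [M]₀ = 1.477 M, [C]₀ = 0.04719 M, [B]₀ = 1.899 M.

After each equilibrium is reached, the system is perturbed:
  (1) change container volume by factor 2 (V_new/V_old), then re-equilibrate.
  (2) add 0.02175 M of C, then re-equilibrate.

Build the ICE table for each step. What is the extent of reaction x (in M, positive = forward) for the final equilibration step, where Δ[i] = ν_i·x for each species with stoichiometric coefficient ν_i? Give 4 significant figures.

Q₀ = 281.6 vs Keq = 3.157 ⇒ Q>K, reverse
Step 1:
                    A           M           C           B
  init        0.03644       1.477     0.04719       1.899
  Δ           0.04464    -0.04464    -0.02976    -0.01488
  eq          0.08108       1.432     0.01743       1.884
  solve Keq expr → x = -0.01488; check Q = 3.157
Then change container volume by factor 2 (V_new/V_old).
Step 2:
                    A           M           C           B
  init        0.04054      0.7162    0.008716      0.9421
  Δ          -0.01026     0.01026    0.006837    0.003418
  eq          0.03028      0.7264     0.01555      0.9455
  solve Keq expr → x = 0.003418; check Q = 3.157
Then add 0.02175 M of C.
Step 3:
                    A           M           C           B
  init        0.03028      0.7264      0.0373      0.9455
  Δ           0.01375    -0.01375   -0.009169   -0.004584
  eq          0.04404      0.7127     0.02813      0.9409
  solve Keq expr → x = -0.004584; check Q = 3.157

x = -0.004584 M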